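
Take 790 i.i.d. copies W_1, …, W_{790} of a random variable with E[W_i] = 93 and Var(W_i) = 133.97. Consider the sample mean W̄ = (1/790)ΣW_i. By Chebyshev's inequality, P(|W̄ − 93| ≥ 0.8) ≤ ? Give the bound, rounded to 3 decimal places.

0.265

Var(W̄) = Var(W_i)/n = 133.97/790 = 0.16958.
Chebyshev: P(|W̄ − 93| ≥ 0.8) ≤ Var(W̄)/(0.8)² = 133.97/(790·0.8²) = 0.2650.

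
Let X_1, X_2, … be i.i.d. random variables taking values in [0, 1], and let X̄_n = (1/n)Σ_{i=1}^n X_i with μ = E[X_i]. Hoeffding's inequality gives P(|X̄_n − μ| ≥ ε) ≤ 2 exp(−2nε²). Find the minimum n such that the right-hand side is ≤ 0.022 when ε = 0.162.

86

Require 2·exp(−2nε²) ≤ 0.022, i.e. 2nε² ≥ ln(2/0.022) = 4.509860.
So n ≥ 4.509860 / (2·0.162²) = 85.922.
The smallest integer n is 86.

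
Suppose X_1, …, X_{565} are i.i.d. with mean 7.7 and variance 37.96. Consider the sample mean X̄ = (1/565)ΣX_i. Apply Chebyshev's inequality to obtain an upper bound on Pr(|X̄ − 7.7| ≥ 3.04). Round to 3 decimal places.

0.007

Var(X̄) = Var(X_i)/n = 37.96/565 = 0.067186.
Chebyshev: Pr(|X̄ − 7.7| ≥ 3.04) ≤ Var(X̄)/(3.04)² = 37.96/(565·3.04²) = 0.0073.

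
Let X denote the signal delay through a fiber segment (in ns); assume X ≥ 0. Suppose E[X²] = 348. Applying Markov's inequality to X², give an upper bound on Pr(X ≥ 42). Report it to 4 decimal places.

Since X ≥ 0, the event {X ≥ 42} is the same as {X² ≥ 1764}.
Markov's inequality applied to X² gives Pr(X² ≥ 1764) ≤ E[X²]/1764 = 348/1764 = 0.1973.

0.1973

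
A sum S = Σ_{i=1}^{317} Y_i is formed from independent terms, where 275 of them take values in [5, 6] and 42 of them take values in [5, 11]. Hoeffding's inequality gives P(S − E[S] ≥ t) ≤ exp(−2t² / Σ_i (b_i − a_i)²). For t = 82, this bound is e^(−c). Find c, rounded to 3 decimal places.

7.525

Σ(b_i − a_i)² = 275·1² + 42·6² = 1787.
c = 2t² / 1787 = 2·82² / 1787 = 7.5255.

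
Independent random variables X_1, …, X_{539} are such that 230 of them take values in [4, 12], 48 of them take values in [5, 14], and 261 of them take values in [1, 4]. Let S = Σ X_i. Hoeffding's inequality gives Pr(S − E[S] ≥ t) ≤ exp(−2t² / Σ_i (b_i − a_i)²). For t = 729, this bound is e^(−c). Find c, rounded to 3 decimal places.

50.717

Σ(b_i − a_i)² = 230·8² + 48·9² + 261·3² = 20957.
c = 2t² / 20957 = 2·729² / 20957 = 50.7173.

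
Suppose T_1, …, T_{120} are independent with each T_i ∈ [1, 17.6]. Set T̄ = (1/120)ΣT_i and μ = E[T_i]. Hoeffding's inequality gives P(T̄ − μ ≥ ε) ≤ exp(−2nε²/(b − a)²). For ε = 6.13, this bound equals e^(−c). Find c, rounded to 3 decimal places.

32.728

c = 2nε²/(b − a)² = 2·120·6.13² / 16.6² = 32.7277.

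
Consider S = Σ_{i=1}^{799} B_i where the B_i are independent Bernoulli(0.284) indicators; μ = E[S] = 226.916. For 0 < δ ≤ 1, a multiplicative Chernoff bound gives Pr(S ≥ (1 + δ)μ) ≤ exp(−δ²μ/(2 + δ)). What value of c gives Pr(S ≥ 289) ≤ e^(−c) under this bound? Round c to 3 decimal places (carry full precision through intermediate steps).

Write 289 = (1 + δ)μ, so δ = 289/226.916 − 1 = 0.273599…
Then the exponent is δ²μ/(2 + δ) = (289 − μ)² / (μ·(2 + δ)) = 7.471028.

7.471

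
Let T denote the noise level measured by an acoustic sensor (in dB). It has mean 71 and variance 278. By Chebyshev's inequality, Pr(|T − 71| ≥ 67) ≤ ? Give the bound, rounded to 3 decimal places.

0.062

Chebyshev: Pr(|T − μ| ≥ t) ≤ Var(T)/t².
Bound = 278 / 4489 = 0.0619.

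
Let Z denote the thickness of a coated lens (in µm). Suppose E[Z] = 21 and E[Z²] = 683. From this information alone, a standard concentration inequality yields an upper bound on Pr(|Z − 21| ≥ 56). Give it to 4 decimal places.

The first two moments determine the variance, so Chebyshev's inequality is the sharpest standard bound available.
Var(Z) = E[Z²] − (E[Z])² = 683 − 441 = 242.
Chebyshev's inequality: Pr(|Z − μ| ≥ t) ≤ Var(Z)/t² = 242/3136 = 0.0772.

0.0772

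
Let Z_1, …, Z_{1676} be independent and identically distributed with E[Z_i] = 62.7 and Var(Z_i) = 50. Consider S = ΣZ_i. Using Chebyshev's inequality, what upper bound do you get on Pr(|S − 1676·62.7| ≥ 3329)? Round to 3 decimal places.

Var(S) = n·Var(Z_i) = 1676·50 = 83800.
Chebyshev: Pr(|S − 1676·62.7| ≥ 3329) ≤ Var(S)/3329² = 83800/11082241 = 0.0076.

0.008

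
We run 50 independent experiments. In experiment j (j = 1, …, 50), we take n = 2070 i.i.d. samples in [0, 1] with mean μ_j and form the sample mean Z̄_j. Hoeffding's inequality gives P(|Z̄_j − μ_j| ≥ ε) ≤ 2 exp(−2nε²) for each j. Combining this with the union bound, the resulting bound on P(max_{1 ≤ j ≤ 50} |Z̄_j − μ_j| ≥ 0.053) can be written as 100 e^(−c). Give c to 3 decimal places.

Union bound over the 50 events: P(max_{1 ≤ j ≤ 50} |Z̄_j − μ_j| ≥ 0.053) ≤ 50·2·exp(−2nε²) = 100 exp(−2·2070·0.053²).
So c = 2·2070·0.053² = 11.6293.

11.629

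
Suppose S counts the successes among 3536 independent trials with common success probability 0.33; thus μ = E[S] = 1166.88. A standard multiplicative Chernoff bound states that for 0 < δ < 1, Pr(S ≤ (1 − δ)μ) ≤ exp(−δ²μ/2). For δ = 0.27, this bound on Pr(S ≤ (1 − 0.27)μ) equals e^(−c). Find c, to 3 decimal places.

c = δ²μ/2 = 0.27²·1166.88/2 = 42.5328.

42.533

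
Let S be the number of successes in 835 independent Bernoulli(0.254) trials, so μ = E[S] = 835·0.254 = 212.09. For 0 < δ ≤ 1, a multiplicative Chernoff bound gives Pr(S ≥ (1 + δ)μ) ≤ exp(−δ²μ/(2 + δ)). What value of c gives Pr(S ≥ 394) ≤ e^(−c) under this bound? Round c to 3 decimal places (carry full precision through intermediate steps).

54.598

Write 394 = (1 + δ)μ, so δ = 394/212.09 − 1 = 0.8577019…
Then the exponent is δ²μ/(2 + δ) = (394 − μ)² / (μ·(2 + δ)) = 54.597911.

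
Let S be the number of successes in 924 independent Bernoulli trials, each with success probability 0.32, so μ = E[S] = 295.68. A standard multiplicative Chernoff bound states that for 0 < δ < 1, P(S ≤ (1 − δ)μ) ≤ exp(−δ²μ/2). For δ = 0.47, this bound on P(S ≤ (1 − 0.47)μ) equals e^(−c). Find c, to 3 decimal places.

32.658

c = δ²μ/2 = 0.47²·295.68/2 = 32.6579.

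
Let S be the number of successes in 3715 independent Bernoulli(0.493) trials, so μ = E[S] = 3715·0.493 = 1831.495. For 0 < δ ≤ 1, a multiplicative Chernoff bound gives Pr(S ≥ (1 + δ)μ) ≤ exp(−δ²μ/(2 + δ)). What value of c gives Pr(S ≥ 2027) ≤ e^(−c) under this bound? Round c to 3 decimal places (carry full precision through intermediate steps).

Write 2027 = (1 + δ)μ, so δ = 2027/1831.495 − 1 = 0.1067461…
Then the exponent is δ²μ/(2 + δ) = (2027 − μ)² / (μ·(2 + δ)) = 9.905988.

9.906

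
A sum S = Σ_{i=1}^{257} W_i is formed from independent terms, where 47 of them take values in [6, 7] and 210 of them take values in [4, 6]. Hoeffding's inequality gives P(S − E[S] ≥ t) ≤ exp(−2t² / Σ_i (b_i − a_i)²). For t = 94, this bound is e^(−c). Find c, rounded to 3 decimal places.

19.923

Σ(b_i − a_i)² = 47·1² + 210·2² = 887.
c = 2t² / 887 = 2·94² / 887 = 19.9233.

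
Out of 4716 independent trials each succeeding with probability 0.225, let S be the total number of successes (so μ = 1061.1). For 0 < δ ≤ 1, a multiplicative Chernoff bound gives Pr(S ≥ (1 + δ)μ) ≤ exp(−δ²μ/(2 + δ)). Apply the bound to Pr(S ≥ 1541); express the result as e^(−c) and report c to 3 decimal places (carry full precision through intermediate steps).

88.507

Write 1541 = (1 + δ)μ, so δ = 1541/1061.1 − 1 = 0.4522665…
Then the exponent is δ²μ/(2 + δ) = (1541 − μ)² / (μ·(2 + δ)) = 88.506979.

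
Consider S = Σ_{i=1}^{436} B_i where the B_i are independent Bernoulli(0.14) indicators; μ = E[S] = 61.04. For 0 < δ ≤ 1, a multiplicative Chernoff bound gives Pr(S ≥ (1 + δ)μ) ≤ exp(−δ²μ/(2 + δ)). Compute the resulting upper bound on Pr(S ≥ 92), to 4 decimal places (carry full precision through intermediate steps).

Write 92 = (1 + δ)μ, so δ = 92/61.04 − 1 = 0.5072084…
Then the exponent is δ²μ/(2 + δ) = (92 − μ)² / (μ·(2 + δ)) = 6.263210.
Bound = exp(−6.263210) = 0.00191.

0.0019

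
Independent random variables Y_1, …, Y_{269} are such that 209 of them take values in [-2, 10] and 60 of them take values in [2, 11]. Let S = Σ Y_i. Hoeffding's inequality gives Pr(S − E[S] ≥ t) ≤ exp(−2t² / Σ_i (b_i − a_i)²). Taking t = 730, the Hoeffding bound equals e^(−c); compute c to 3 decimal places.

30.490

Σ(b_i − a_i)² = 209·12² + 60·9² = 34956.
c = 2t² / 34956 = 2·730² / 34956 = 30.4898.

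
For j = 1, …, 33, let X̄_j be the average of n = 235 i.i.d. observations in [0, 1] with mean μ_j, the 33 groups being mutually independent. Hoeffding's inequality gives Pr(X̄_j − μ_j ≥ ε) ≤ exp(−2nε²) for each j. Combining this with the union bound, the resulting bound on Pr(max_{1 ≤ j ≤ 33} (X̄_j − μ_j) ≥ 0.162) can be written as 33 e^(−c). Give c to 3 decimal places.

Union bound over the 33 events: Pr(max_{1 ≤ j ≤ 33} (X̄_j − μ_j) ≥ 0.162) ≤ 33·exp(−2nε²) = 33 exp(−2·235·0.162²).
So c = 2·235·0.162² = 12.3347.

12.335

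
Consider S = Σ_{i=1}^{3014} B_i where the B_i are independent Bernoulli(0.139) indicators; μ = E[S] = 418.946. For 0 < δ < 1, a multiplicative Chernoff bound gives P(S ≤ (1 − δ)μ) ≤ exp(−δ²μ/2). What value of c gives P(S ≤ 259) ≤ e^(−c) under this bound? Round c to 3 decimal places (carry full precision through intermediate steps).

30.532

Write 259 = (1 − δ)μ, so δ = 1 − 259/418.946 = 0.3817819…
Then the exponent is δ²μ/2 = (μ − 259)²/(2μ) = 30.532244.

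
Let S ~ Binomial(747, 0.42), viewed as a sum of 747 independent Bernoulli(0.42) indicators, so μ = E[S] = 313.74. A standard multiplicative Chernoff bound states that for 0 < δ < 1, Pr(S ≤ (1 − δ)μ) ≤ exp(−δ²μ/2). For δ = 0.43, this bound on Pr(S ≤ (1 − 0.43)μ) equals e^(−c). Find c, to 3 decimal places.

29.005

c = δ²μ/2 = 0.43²·313.74/2 = 29.0053.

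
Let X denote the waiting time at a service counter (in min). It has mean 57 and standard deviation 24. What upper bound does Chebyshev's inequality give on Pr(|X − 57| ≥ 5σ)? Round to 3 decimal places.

0.040

Chebyshev: Pr(|X − μ| ≥ t) ≤ Var(X)/t².
Var(X) = σ² = 24² = 576.
t = 5·24 = 120.
Bound = 576 / 14400 = 0.0400.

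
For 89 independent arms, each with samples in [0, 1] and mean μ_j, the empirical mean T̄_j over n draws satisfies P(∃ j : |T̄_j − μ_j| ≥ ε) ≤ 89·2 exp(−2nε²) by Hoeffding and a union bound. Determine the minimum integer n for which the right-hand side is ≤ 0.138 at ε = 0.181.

Need 2·89·exp(−2nε²) ≤ 0.138, i.e. exp(−2nε²) ≤ 0.138/178.
So 2nε² ≥ ln(178/0.138) = 7.162285.
Hence n ≥ 7.162285/(2·0.181²) = 109.311.
The smallest integer n is 110.

110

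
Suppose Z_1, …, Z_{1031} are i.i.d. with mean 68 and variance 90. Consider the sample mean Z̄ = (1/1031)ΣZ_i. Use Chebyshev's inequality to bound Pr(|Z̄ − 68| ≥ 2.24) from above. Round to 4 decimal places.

0.0174

Var(Z̄) = Var(Z_i)/n = 90/1031 = 0.087294.
Chebyshev: Pr(|Z̄ − 68| ≥ 2.24) ≤ Var(Z̄)/(2.24)² = 90/(1031·2.24²) = 0.0174.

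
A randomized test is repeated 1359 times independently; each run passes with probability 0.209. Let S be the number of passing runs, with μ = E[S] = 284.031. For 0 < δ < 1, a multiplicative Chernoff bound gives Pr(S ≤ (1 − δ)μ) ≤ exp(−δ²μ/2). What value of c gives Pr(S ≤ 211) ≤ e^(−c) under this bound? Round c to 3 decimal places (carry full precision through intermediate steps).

Write 211 = (1 − δ)μ, so δ = 1 − 211/284.031 = 0.2571233…
Then the exponent is δ²μ/2 = (μ − 211)²/(2μ) = 9.388987.

9.389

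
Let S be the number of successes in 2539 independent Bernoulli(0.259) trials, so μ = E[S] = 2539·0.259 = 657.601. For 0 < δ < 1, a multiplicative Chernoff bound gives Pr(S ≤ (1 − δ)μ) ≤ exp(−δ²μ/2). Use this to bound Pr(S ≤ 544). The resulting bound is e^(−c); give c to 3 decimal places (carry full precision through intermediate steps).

9.812

Write 544 = (1 − δ)μ, so δ = 1 − 544/657.601 = 0.1727506…
Then the exponent is δ²μ/2 = (μ − 544)²/(2μ) = 9.812323.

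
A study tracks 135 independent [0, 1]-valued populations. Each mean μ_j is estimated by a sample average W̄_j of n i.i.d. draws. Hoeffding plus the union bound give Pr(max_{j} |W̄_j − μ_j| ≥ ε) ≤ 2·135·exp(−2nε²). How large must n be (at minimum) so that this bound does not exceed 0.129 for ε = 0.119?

Need 2·135·exp(−2nε²) ≤ 0.129, i.e. exp(−2nε²) ≤ 0.129/270.
So 2nε² ≥ ln(270/0.129) = 7.646365.
Hence n ≥ 7.646365/(2·0.119²) = 269.980.
The smallest integer n is 270.

270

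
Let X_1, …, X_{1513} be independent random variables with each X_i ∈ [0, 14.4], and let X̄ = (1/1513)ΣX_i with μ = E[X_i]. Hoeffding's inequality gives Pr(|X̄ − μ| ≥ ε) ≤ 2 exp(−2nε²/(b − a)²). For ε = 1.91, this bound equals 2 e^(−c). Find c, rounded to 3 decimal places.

c = 2nε²/(b − a)² = 2·1513·1.91² / 14.4² = 53.2366.

53.237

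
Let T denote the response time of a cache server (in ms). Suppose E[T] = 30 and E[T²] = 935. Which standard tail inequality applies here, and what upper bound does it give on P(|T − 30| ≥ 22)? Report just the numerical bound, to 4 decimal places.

The first two moments determine the variance, so Chebyshev's inequality is the sharpest standard bound available.
Var(T) = E[T²] − (E[T])² = 935 − 900 = 35.
Chebyshev's inequality: P(|T − μ| ≥ t) ≤ Var(T)/t² = 35/484 = 0.0723.

0.0723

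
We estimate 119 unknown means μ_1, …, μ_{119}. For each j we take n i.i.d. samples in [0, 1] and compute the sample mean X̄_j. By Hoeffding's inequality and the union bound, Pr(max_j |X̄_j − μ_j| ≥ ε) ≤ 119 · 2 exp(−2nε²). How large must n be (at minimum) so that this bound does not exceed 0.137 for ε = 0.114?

Need 2·119·exp(−2nε²) ≤ 0.137, i.e. exp(−2nε²) ≤ 0.137/238.
So 2nε² ≥ ln(238/0.137) = 7.460045.
Hence n ≥ 7.460045/(2·0.114²) = 287.013.
The smallest integer n is 288.

288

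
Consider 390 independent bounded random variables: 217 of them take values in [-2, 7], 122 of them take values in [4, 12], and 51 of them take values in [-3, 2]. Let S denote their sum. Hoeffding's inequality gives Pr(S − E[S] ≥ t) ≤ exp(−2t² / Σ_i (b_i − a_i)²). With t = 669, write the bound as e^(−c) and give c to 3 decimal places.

33.575

Σ(b_i − a_i)² = 217·9² + 122·8² + 51·5² = 26660.
c = 2t² / 26660 = 2·669² / 26660 = 33.5755.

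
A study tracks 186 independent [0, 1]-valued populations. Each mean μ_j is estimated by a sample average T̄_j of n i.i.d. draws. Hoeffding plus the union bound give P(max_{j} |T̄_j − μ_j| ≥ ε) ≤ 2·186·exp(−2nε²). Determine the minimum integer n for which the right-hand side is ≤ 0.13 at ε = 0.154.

168

Need 2·186·exp(−2nε²) ≤ 0.13, i.e. exp(−2nε²) ≤ 0.13/372.
So 2nε² ≥ ln(372/0.13) = 7.959115.
Hence n ≥ 7.959115/(2·0.154²) = 167.801.
The smallest integer n is 168.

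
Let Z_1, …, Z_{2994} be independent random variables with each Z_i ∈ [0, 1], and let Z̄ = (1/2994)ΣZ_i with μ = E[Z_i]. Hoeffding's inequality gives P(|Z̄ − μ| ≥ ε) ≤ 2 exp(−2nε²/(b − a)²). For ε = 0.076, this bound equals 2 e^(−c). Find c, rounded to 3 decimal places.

34.587

c = 2nε²/(b − a)² = 2·2994·0.076² / 1² = 34.5867.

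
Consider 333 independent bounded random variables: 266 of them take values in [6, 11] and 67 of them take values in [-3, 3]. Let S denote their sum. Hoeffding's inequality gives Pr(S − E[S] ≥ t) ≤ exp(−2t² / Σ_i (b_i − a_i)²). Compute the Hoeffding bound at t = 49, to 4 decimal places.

Σ(b_i − a_i)² = 266·5² + 67·6² = 9062.
Exponent = 2·49² / 9062 = 0.52991.
Bound = exp(−0.52991) = 0.58866.

0.5887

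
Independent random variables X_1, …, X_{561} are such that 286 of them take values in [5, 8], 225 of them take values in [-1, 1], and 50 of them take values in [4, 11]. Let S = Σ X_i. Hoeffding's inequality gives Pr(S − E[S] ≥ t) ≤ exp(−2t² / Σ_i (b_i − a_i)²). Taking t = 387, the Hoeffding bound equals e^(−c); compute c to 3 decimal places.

Σ(b_i − a_i)² = 286·3² + 225·2² + 50·7² = 5924.
c = 2t² / 5924 = 2·387² / 5924 = 50.5635.

50.563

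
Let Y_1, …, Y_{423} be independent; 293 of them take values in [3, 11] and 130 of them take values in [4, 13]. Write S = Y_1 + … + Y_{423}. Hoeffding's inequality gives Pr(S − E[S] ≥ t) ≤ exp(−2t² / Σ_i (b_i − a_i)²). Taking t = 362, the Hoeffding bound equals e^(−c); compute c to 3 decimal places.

Σ(b_i − a_i)² = 293·8² + 130·9² = 29282.
c = 2t² / 29282 = 2·362² / 29282 = 8.9505.

8.950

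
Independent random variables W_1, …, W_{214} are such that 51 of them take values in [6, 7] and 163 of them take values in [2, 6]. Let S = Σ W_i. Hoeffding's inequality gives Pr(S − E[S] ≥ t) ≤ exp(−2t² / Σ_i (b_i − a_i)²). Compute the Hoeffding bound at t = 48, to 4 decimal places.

Σ(b_i − a_i)² = 51·1² + 163·4² = 2659.
Exponent = 2·48² / 2659 = 1.73298.
Bound = exp(−1.73298) = 0.17676.

0.1768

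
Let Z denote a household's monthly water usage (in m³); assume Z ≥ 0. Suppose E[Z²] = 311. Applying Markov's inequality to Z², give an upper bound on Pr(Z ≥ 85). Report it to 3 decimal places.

Since Z ≥ 0, the event {Z ≥ 85} is the same as {Z² ≥ 7225}.
Markov's inequality applied to Z² gives Pr(Z² ≥ 7225) ≤ E[Z²]/7225 = 311/7225 = 0.0430.

0.043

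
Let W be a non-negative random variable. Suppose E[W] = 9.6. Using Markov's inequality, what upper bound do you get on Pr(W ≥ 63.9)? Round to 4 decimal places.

Markov's inequality: for a non-negative random variable, Pr(W ≥ a) ≤ E[W]/a.
Here E[W] = 9.6 and a = 63.9, so the bound is 9.6/63.9 = 0.1502.

0.1502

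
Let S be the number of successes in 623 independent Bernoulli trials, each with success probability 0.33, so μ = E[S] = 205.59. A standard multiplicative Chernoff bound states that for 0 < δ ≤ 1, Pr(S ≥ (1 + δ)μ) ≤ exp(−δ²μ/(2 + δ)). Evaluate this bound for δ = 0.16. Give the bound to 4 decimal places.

Exponent = δ²μ/(2 + δ) = 0.16²·205.59/2.16 = 2.4366.
Bound = exp(−2.4366) = 0.08746.

0.0875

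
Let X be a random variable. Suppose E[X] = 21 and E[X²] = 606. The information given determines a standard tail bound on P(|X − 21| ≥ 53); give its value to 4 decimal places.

The first two moments determine the variance, so Chebyshev's inequality is the sharpest standard bound available.
Var(X) = E[X²] − (E[X])² = 606 − 441 = 165.
Chebyshev's inequality: P(|X − μ| ≥ t) ≤ Var(X)/t² = 165/2809 = 0.0587.

0.0587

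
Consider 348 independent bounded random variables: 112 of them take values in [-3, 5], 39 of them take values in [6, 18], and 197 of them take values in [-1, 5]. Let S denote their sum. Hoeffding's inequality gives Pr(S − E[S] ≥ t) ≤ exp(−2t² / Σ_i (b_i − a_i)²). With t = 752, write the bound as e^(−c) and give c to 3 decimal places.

Σ(b_i − a_i)² = 112·8² + 39·12² + 197·6² = 19876.
c = 2t² / 19876 = 2·752² / 19876 = 56.9032.

56.903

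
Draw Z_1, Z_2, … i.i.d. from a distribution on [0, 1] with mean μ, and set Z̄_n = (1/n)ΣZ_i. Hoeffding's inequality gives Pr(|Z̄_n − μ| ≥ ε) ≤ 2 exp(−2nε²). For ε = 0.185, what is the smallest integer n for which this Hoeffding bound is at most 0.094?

Require 2·exp(−2nε²) ≤ 0.094, i.e. 2nε² ≥ ln(2/0.094) = 3.057608.
So n ≥ 3.057608 / (2·0.185²) = 44.669.
The smallest integer n is 45.

45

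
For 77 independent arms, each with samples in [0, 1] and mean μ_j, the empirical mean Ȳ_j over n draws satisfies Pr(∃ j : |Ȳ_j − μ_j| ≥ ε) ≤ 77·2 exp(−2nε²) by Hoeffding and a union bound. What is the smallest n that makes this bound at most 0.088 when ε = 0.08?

584

Need 2·77·exp(−2nε²) ≤ 0.088, i.e. exp(−2nε²) ≤ 0.088/154.
So 2nε² ≥ ln(154/0.088) = 7.467371.
Hence n ≥ 7.467371/(2·0.08²) = 583.388.
The smallest integer n is 584.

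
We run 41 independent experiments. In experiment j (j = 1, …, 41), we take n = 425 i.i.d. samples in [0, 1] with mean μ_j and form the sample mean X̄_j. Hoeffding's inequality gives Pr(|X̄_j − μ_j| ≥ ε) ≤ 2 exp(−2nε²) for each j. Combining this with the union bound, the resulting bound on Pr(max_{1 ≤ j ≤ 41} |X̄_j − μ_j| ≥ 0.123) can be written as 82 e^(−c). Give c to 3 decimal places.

12.860

Union bound over the 41 events: Pr(max_{1 ≤ j ≤ 41} |X̄_j − μ_j| ≥ 0.123) ≤ 41·2·exp(−2nε²) = 82 exp(−2·425·0.123²).
So c = 2·425·0.123² = 12.8597.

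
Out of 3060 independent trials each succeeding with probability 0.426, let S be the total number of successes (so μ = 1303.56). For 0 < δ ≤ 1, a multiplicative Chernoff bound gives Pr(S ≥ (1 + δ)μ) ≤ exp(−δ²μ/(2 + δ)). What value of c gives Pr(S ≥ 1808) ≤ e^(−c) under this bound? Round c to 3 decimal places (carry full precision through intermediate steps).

Write 1808 = (1 + δ)μ, so δ = 1808/1303.56 − 1 = 0.3869711…
Then the exponent is δ²μ/(2 + δ) = (1808 − μ)² / (μ·(2 + δ)) = 81.778823.

81.779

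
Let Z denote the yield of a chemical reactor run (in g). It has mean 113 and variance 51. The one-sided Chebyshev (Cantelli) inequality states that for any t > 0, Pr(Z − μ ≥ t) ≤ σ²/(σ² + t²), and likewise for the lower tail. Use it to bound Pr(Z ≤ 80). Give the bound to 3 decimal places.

Here σ² = 51 and t = 33, so σ² + t² = 1140.
Cantelli's bound: 51/1140 = 0.0447.

0.045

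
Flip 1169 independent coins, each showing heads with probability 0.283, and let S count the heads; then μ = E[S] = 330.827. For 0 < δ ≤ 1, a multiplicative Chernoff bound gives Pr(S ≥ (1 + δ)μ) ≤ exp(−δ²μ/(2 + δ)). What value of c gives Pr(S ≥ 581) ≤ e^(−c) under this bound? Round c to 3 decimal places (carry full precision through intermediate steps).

68.639

Write 581 = (1 + δ)μ, so δ = 581/330.827 − 1 = 0.7562049…
Then the exponent is δ²μ/(2 + δ) = (581 − μ)² / (μ·(2 + δ)) = 68.638601.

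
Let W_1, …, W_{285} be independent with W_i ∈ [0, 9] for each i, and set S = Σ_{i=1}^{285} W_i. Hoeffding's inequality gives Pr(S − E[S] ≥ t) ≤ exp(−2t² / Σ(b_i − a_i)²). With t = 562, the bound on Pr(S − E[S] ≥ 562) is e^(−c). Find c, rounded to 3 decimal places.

Σ(b_i − a_i)² = 285·(9)² = 23085.
c = 2t²/23085 = 2·562²/23085 = 27.3636.

27.364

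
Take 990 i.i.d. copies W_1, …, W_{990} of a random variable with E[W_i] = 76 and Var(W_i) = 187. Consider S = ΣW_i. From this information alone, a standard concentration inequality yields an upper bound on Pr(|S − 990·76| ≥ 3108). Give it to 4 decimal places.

With mean and variance of each term known, Chebyshev's inequality bounds the deviation of the sum (or sample mean).
Var(S) = n·Var(W_i) = 990·187 = 185130.
Chebyshev: Pr(|S − 990·76| ≥ 3108) ≤ Var(S)/3108² = 185130/9659664 = 0.0192.

0.0192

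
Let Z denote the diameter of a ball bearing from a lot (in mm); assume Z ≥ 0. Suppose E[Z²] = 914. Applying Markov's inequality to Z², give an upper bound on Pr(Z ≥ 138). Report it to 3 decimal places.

0.048

Since Z ≥ 0, the event {Z ≥ 138} is the same as {Z² ≥ 19044}.
Markov's inequality applied to Z² gives Pr(Z² ≥ 19044) ≤ E[Z²]/19044 = 914/19044 = 0.0480.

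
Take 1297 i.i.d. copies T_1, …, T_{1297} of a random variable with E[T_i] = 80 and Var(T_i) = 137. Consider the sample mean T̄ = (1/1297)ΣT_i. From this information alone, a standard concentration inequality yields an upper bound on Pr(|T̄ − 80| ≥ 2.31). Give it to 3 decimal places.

With mean and variance of each term known, Chebyshev's inequality bounds the deviation of the sum (or sample mean).
Var(T̄) = Var(T_i)/n = 137/1297 = 0.10563.
Chebyshev: Pr(|T̄ − 80| ≥ 2.31) ≤ Var(T̄)/(2.31)² = 137/(1297·2.31²) = 0.0198.

0.020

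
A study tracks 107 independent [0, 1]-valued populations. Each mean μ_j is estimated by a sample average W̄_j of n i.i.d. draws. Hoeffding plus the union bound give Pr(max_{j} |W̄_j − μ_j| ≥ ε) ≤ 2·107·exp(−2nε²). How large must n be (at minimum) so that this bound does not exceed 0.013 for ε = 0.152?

211

Need 2·107·exp(−2nε²) ≤ 0.013, i.e. exp(−2nε²) ≤ 0.013/214.
So 2nε² ≥ ln(214/0.013) = 9.708782.
Hence n ≥ 9.708782/(2·0.152²) = 210.110.
The smallest integer n is 211.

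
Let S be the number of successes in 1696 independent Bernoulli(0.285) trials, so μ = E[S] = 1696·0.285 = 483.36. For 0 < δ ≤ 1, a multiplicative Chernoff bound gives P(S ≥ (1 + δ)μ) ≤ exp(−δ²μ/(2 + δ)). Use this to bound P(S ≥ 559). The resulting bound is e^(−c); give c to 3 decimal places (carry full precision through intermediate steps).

5.489

Write 559 = (1 + δ)μ, so δ = 559/483.36 − 1 = 0.1564879…
Then the exponent is δ²μ/(2 + δ) = (559 − μ)² / (μ·(2 + δ)) = 5.488900.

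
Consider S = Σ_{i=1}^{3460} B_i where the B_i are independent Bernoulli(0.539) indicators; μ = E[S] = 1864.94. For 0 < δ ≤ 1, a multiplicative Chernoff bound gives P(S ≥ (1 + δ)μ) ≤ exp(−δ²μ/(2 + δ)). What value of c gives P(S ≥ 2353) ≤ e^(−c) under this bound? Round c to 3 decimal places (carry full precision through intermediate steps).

Write 2353 = (1 + δ)μ, so δ = 2353/1864.94 − 1 = 0.2617028…
Then the exponent is δ²μ/(2 + δ) = (2353 − μ)² / (μ·(2 + δ)) = 56.473673.

56.474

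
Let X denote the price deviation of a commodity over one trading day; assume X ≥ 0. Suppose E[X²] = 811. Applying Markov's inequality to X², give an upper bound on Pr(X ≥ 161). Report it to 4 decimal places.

Since X ≥ 0, the event {X ≥ 161} is the same as {X² ≥ 25921}.
Markov's inequality applied to X² gives Pr(X² ≥ 25921) ≤ E[X²]/25921 = 811/25921 = 0.0313.

0.0313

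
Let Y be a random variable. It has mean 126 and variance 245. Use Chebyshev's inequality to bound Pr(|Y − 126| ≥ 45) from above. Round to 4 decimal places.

0.1210

Chebyshev: Pr(|Y − μ| ≥ t) ≤ Var(Y)/t².
Bound = 245 / 2025 = 0.1210.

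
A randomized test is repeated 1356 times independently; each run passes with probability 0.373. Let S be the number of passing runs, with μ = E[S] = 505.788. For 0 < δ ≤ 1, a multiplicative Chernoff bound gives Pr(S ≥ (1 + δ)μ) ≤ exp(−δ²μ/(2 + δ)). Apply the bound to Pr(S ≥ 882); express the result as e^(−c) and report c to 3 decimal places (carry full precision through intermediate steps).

Write 882 = (1 + δ)μ, so δ = 882/505.788 − 1 = 0.7438136…
Then the exponent is δ²μ/(2 + δ) = (882 − μ)² / (μ·(2 + δ)) = 101.986376.

101.986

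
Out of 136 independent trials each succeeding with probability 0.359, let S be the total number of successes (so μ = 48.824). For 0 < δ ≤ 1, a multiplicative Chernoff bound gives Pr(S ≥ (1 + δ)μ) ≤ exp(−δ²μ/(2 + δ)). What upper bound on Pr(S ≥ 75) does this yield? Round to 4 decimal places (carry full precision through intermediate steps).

Write 75 = (1 + δ)μ, so δ = 75/48.824 − 1 = 0.5361298…
Then the exponent is δ²μ/(2 + δ) = (75 − μ)² / (μ·(2 + δ)) = 5.533523.
Bound = exp(−5.533523) = 0.00395.

0.0040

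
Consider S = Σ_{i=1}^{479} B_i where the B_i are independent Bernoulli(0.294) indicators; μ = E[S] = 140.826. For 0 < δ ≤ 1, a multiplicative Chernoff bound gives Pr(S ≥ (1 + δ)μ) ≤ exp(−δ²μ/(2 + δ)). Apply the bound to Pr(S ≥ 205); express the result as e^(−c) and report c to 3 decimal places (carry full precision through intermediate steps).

11.909

Write 205 = (1 + δ)μ, so δ = 205/140.826 − 1 = 0.4556971…
Then the exponent is δ²μ/(2 + δ) = (205 − μ)² / (μ·(2 + δ)) = 11.908596.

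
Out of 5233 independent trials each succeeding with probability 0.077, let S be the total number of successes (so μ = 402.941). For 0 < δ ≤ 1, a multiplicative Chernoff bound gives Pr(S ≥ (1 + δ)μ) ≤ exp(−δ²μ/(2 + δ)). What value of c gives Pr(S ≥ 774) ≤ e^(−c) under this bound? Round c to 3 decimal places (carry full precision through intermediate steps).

116.985

Write 774 = (1 + δ)μ, so δ = 774/402.941 − 1 = 0.9208768…
Then the exponent is δ²μ/(2 + δ) = (774 − μ)² / (μ·(2 + δ)) = 116.985288.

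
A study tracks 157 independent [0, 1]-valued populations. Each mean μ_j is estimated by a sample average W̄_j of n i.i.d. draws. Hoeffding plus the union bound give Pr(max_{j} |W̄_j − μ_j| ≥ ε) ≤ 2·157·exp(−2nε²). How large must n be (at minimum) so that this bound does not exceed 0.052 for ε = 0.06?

Need 2·157·exp(−2nε²) ≤ 0.052, i.e. exp(−2nε²) ≤ 0.052/314.
So 2nε² ≥ ln(314/0.052) = 8.705905.
Hence n ≥ 8.705905/(2·0.06²) = 1209.153.
The smallest integer n is 1210.

1210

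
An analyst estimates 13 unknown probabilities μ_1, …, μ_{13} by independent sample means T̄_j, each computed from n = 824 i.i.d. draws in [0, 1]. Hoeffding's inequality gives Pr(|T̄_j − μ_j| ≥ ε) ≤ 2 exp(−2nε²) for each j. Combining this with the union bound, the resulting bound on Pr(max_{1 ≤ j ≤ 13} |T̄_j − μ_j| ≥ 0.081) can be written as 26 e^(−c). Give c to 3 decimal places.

Union bound over the 13 events: Pr(max_{1 ≤ j ≤ 13} |T̄_j − μ_j| ≥ 0.081) ≤ 13·2·exp(−2nε²) = 26 exp(−2·824·0.081²).
So c = 2·824·0.081² = 10.8125.

10.813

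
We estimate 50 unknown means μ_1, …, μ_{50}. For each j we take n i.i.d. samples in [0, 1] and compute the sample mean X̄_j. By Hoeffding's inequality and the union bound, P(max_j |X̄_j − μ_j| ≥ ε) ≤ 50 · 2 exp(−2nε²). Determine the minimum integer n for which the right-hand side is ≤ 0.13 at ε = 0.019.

Need 2·50·exp(−2nε²) ≤ 0.13, i.e. exp(−2nε²) ≤ 0.13/100.
So 2nε² ≥ ln(100/0.13) = 6.645391.
Hence n ≥ 6.645391/(2·0.019²) = 9204.143.
The smallest integer n is 9205.

9205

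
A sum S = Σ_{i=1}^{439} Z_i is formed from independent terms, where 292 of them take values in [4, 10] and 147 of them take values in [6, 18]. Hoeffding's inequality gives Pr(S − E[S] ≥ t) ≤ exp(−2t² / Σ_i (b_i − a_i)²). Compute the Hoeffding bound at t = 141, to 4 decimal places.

Σ(b_i − a_i)² = 292·6² + 147·12² = 31680.
Exponent = 2·141² / 31680 = 1.25511.
Bound = exp(−1.25511) = 0.28504.

0.2850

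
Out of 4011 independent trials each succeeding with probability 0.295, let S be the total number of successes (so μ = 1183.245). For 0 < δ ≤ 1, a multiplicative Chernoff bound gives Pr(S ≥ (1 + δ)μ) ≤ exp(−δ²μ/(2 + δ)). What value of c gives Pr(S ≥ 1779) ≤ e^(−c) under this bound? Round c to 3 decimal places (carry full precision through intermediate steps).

119.816

Write 1779 = (1 + δ)μ, so δ = 1779/1183.245 − 1 = 0.5034925…
Then the exponent is δ²μ/(2 + δ) = (1779 − μ)² / (μ·(2 + δ)) = 119.815890.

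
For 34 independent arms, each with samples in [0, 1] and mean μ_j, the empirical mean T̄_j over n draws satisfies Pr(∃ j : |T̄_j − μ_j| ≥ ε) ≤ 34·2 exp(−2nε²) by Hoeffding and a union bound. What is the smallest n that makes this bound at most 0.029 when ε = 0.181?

119

Need 2·34·exp(−2nε²) ≤ 0.029, i.e. exp(−2nε²) ≤ 0.029/68.
So 2nε² ≥ ln(68/0.029) = 7.759967.
Hence n ≥ 7.759967/(2·0.181²) = 118.433.
The smallest integer n is 119.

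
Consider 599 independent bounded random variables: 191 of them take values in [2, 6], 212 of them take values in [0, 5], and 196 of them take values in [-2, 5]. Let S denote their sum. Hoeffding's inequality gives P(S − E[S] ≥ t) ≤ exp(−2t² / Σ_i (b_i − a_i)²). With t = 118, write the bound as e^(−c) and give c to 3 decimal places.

1.551

Σ(b_i − a_i)² = 191·4² + 212·5² + 196·7² = 17960.
c = 2t² / 17960 = 2·118² / 17960 = 1.5506.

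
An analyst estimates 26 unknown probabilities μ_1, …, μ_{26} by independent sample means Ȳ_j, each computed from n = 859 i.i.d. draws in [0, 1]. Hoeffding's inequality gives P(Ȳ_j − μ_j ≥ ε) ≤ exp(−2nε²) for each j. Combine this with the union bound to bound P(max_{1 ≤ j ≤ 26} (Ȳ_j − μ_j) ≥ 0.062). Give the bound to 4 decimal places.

Per-experiment Hoeffding bound: exp(−2·859·0.062²) = exp(−6.60399) = 0.0013549.
Union bound over 26 events: 26·0.0013549 = 0.03523.

0.0352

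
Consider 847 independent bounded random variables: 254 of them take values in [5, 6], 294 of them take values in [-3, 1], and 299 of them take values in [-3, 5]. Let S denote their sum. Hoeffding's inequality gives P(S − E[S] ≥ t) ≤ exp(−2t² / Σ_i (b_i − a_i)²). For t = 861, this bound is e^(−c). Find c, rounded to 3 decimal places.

Σ(b_i − a_i)² = 254·1² + 294·4² + 299·8² = 24094.
c = 2t² / 24094 = 2·861² / 24094 = 61.5357.

61.536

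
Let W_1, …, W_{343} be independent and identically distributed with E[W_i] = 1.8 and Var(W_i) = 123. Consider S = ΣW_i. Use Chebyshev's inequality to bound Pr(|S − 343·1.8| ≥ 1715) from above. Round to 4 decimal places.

Var(S) = n·Var(W_i) = 343·123 = 42189.
Chebyshev: Pr(|S − 343·1.8| ≥ 1715) ≤ Var(S)/1715² = 42189/2941225 = 0.0143.

0.0143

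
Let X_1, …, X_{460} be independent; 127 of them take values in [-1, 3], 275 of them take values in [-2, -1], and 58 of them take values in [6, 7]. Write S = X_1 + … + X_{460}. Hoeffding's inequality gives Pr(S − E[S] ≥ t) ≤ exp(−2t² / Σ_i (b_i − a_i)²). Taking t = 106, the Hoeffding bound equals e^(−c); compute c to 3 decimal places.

9.502

Σ(b_i − a_i)² = 127·4² + 275·1² + 58·1² = 2365.
c = 2t² / 2365 = 2·106² / 2365 = 9.5019.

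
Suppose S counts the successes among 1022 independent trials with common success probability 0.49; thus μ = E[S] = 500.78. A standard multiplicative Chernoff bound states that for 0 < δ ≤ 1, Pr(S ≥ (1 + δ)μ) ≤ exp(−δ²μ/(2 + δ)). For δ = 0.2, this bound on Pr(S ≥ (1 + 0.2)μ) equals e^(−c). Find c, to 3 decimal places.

9.105

c = δ²μ/(2 + δ) = 0.2²·500.78/(2 + 0.2) = 9.1051.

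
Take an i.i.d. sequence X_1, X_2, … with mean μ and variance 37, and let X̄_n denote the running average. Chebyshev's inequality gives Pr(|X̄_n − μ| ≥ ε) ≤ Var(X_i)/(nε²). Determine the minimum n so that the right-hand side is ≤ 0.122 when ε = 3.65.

Require 37/(n·3.65²) ≤ 0.122, i.e. n ≥ 37/(0.122·3.65²) = 22.764.
The smallest integer n is 23.

23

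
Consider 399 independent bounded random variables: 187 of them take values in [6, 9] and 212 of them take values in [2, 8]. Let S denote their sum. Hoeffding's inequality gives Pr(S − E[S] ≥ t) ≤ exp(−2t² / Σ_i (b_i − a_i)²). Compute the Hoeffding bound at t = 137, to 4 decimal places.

0.0178

Σ(b_i − a_i)² = 187·3² + 212·6² = 9315.
Exponent = 2·137² / 9315 = 4.02984.
Bound = exp(−4.02984) = 0.01778.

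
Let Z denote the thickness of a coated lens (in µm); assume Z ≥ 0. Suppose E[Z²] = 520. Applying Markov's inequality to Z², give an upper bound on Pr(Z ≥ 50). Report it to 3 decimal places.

Since Z ≥ 0, the event {Z ≥ 50} is the same as {Z² ≥ 2500}.
Markov's inequality applied to Z² gives Pr(Z² ≥ 2500) ≤ E[Z²]/2500 = 520/2500 = 0.2080.

0.208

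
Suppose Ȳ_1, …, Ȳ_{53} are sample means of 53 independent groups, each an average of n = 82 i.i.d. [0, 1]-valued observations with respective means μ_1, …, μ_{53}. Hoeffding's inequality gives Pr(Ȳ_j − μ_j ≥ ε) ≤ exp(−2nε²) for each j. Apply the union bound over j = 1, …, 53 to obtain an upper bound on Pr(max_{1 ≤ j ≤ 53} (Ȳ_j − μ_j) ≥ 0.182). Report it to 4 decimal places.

0.2318

Per-experiment Hoeffding bound: exp(−2·82·0.182²) = exp(−5.43234) = 0.0043729.
Union bound over 53 events: 53·0.0043729 = 0.23176.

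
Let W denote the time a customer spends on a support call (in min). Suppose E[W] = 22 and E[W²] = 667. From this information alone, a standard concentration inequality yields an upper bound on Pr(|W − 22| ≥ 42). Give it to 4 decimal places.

0.1037

The first two moments determine the variance, so Chebyshev's inequality is the sharpest standard bound available.
Var(W) = E[W²] − (E[W])² = 667 − 484 = 183.
Chebyshev's inequality: Pr(|W − μ| ≥ t) ≤ Var(W)/t² = 183/1764 = 0.1037.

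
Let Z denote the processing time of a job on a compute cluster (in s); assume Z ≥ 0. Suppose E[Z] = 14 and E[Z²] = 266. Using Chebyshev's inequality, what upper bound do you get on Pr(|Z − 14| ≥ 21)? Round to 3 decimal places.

Var(Z) = E[Z²] − (E[Z])² = 266 − 196 = 70.
Chebyshev's inequality: Pr(|Z − μ| ≥ t) ≤ Var(Z)/t² = 70/441 = 0.1587.

0.159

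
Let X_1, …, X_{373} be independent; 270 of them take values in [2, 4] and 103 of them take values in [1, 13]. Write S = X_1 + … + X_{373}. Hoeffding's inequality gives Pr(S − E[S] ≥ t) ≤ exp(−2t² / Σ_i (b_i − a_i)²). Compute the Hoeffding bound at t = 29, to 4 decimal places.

Σ(b_i − a_i)² = 270·2² + 103·12² = 15912.
Exponent = 2·29² / 15912 = 0.10571.
Bound = exp(−0.10571) = 0.89969.

0.8997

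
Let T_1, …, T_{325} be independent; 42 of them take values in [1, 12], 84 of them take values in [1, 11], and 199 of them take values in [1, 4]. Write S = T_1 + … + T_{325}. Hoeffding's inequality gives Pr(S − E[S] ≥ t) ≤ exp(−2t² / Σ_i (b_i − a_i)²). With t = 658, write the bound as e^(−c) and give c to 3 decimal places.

Σ(b_i − a_i)² = 42·11² + 84·10² + 199·3² = 15273.
c = 2t² / 15273 = 2·658² / 15273 = 56.6967.

56.697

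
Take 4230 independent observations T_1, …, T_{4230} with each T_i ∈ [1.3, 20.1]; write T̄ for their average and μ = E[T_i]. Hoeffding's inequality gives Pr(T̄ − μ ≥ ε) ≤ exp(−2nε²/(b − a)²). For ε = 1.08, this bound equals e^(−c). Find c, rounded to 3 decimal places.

27.919

c = 2nε²/(b − a)² = 2·4230·1.08² / 18.8² = 27.9191.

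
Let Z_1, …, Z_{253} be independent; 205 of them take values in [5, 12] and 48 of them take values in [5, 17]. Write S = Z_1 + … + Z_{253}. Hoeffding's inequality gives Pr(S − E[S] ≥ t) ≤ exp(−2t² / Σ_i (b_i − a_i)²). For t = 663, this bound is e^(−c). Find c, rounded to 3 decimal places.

51.845

Σ(b_i − a_i)² = 205·7² + 48·12² = 16957.
c = 2t² / 16957 = 2·663² / 16957 = 51.8451.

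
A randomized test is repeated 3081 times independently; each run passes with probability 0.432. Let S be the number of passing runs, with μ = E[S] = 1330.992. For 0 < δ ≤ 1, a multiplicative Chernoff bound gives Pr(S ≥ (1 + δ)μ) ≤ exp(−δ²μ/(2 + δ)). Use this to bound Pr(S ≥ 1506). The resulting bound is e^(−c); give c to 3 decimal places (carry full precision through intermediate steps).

10.796

Write 1506 = (1 + δ)μ, so δ = 1506/1330.992 − 1 = 0.1314869…
Then the exponent is δ²μ/(2 + δ) = (1506 − μ)² / (μ·(2 + δ)) = 10.795871.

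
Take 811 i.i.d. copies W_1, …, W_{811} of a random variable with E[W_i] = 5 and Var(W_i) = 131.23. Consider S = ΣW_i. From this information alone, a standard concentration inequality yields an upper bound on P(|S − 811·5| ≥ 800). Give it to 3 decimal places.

0.166

With mean and variance of each term known, Chebyshev's inequality bounds the deviation of the sum (or sample mean).
Var(S) = n·Var(W_i) = 811·131.23 = 106427.53.
Chebyshev: P(|S − 811·5| ≥ 800) ≤ Var(S)/800² = 106427.53/640000 = 0.1663.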